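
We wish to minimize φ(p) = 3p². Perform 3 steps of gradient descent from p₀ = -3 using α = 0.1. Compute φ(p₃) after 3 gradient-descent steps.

φ′(p) = 6p
Step 1: φ′(-3) = -18; p₁ = -3 − 0.1·(-18) = -1.2
Step 2: φ′(-1.2) = -7.2; p₂ = -1.2 − 0.1·(-7.2) = -0.48
Step 3: φ′(-0.48) = -2.88; p₃ = -0.48 − 0.1·(-2.88) = -0.192
φ(-0.192) = 0.110592

0.110592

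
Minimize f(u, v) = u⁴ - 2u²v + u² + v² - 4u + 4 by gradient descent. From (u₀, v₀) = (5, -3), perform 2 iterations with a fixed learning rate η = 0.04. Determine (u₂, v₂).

∇f = (4u³ - 4uv + 2u - 4, -2u² + 2v)
(u₁, v₁) = (5, -3) − 0.04·(566, -56) = (-17.64, -0.76)
(u₂, v₂) = (-17.64, -0.76) − 0.04·(-22049.032576, -623.8592) = (864.32130304, 24.194368)

(864.32130304, 24.194368)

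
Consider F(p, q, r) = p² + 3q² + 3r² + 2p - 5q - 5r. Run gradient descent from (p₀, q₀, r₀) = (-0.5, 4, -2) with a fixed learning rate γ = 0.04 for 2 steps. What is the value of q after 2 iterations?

2.6624

∇F = (2p + 2, 6q - 5, 6r - 5)
Step 1: at (-0.5, 4, -2), ∇F = (1, 19, -17) → (-0.5, 4, -2) − 0.04·(1, 19, -17) = (-0.54, 3.24, -1.32)
Step 2: at (-0.54, 3.24, -1.32), ∇F = (0.92, 14.44, -12.92) → (-0.54, 3.24, -1.32) − 0.04·(0.92, 14.44, -12.92) = (-0.5768, 2.6624, -0.8032)
q = 2.6624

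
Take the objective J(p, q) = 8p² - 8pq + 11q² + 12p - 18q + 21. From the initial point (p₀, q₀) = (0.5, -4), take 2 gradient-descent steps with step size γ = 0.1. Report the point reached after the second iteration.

∇J = (16p - 8q + 12, -8p + 22q - 18)
Step 1: at (0.5, -4), ∇J = (52, -110) → (0.5, -4) − 0.1·(52, -110) = (-4.7, 7)
Step 2: at (-4.7, 7), ∇J = (-119.2, 173.6) → (-4.7, 7) − 0.1·(-119.2, 173.6) = (7.22, -10.36)

(7.22, -10.36)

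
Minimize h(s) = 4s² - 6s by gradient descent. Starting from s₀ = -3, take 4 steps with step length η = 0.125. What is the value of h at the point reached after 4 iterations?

-2.25

h′(s) = 8s - 6
s₁ = -3 − 0.125·(-30) = 0.75
s₂ = 0.75 − 0.125·0 = 0.75
s₃ = 0.75 − 0.125·0 = 0.75
s₄ = 0.75 − 0.125·0 = 0.75
h(0.75) = -2.25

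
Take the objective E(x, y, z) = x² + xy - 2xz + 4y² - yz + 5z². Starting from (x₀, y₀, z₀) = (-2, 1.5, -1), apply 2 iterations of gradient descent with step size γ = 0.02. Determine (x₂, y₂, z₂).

(-1.97, 1.098, -0.734)

∇E = (2x + y - 2z, x + 8y - z, -2x - y + 10z)
(x₁, y₁, z₁) = (-2, 1.5, -1) − 0.02·(-0.5, 11, -7.5) = (-1.99, 1.28, -0.85)
(x₂, y₂, z₂) = (-1.99, 1.28, -0.85) − 0.02·(-1, 9.1, -5.8) = (-1.97, 1.098, -0.734)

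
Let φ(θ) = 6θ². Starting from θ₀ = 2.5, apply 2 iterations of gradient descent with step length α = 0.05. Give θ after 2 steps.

φ′(θ) = 12θ
Step 1: φ′(2.5) = 30; θ₁ = 2.5 − 0.05·30 = 1
Step 2: φ′(1) = 12; θ₂ = 1 − 0.05·12 = 0.4

0.4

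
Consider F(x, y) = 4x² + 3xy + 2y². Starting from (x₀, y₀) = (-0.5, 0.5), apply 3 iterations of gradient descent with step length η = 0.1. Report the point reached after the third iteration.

(-0.1405, 0.2625)

∇F = (8x + 3y, 3x + 4y)
Step 1: at (-0.5, 0.5), ∇F = (-2.5, 0.5) → (-0.5, 0.5) − 0.1·(-2.5, 0.5) = (-0.25, 0.45)
Step 2: at (-0.25, 0.45), ∇F = (-0.65, 1.05) → (-0.25, 0.45) − 0.1·(-0.65, 1.05) = (-0.185, 0.345)
Step 3: at (-0.185, 0.345), ∇F = (-0.445, 0.825) → (-0.185, 0.345) − 0.1·(-0.445, 0.825) = (-0.1405, 0.2625)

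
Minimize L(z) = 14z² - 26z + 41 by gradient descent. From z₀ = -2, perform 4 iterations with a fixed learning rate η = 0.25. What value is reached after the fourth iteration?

-3794.5

L′(z) = 28z - 26
Step 1: L′(-2) = -82; z₁ = -2 − 0.25·(-82) = 18.5
Step 2: L′(18.5) = 492; z₂ = 18.5 − 0.25·492 = -104.5
Step 3: L′(-104.5) = -2952; z₃ = -104.5 − 0.25·(-2952) = 633.5
Step 4: L′(633.5) = 17712; z₄ = 633.5 − 0.25·17712 = -3794.5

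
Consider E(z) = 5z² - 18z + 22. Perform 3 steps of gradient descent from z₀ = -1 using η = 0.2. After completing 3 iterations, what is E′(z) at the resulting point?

28

E′(z) = 10z - 18
Step 1: E′(-1) = -28; z₁ = -1 − 0.2·(-28) = 4.6
Step 2: E′(4.6) = 28; z₂ = 4.6 − 0.2·28 = -1
Step 3: E′(-1) = -28; z₃ = -1 − 0.2·(-28) = 4.6
E′(z) at (4.6) = 28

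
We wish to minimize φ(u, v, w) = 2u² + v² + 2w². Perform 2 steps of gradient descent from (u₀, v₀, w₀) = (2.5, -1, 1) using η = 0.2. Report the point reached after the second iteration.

∇φ = (4u, 2v, 4w)
Step 1: at (2.5, -1, 1), ∇φ = (10, -2, 4) → (2.5, -1, 1) − 0.2·(10, -2, 4) = (0.5, -0.6, 0.2)
Step 2: at (0.5, -0.6, 0.2), ∇φ = (2, -1.2, 0.8) → (0.5, -0.6, 0.2) − 0.2·(2, -1.2, 0.8) = (0.1, -0.36, 0.04)

(0.1, -0.36, 0.04)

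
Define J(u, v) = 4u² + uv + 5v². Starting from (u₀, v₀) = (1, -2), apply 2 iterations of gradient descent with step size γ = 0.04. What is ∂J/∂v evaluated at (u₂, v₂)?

-7.1776

∇J = (8u + v, u + 10v)
(u₁, v₁) = (1, -2) − 0.04·(6, -19) = (0.76, -1.24)
(u₂, v₂) = (0.76, -1.24) − 0.04·(4.84, -11.64) = (0.5664, -0.7744)
∂J/∂v at (0.5664, -0.7744) = -7.1776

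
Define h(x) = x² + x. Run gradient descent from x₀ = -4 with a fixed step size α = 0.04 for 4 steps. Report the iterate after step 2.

h′(x) = 2x + 1
Step 1: h′(-4) = -7; x₁ = -4 − 0.04·(-7) = -3.72
Step 2: h′(-3.72) = -6.44; x₂ = -3.72 − 0.04·(-6.44) = -3.4624

-3.4624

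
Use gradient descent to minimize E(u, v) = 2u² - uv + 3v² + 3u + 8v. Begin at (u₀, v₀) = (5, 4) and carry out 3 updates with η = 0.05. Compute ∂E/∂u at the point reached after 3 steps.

∇E = (4u - v + 3, -u + 6v + 8)
(u₁, v₁) = (5, 4) − 0.05·(19, 27) = (4.05, 2.65)
(u₂, v₂) = (4.05, 2.65) − 0.05·(16.55, 19.85) = (3.2225, 1.6575)
(u₃, v₃) = (3.2225, 1.6575) − 0.05·(14.2325, 14.7225) = (2.510875, 0.921375)
∂E/∂u at (2.510875, 0.921375) = 12.122125

12.122125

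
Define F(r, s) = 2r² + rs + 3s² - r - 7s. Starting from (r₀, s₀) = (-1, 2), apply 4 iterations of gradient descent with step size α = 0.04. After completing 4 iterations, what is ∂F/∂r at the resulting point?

∇F = (4r + s - 1, r + 6s - 7)
Step 1: at (-1, 2), ∇F = (-3, 4) → (-1, 2) − 0.04·(-3, 4) = (-0.88, 1.84)
Step 2: at (-0.88, 1.84), ∇F = (-2.68, 3.16) → (-0.88, 1.84) − 0.04·(-2.68, 3.16) = (-0.7728, 1.7136)
Step 3: at (-0.7728, 1.7136), ∇F = (-2.3776, 2.5088) → (-0.7728, 1.7136) − 0.04·(-2.3776, 2.5088) = (-0.677696, 1.613248)
Step 4: at (-0.677696, 1.613248), ∇F = (-2.097536, 2.001792) → (-0.677696, 1.613248) − 0.04·(-2.097536, 2.001792) = (-0.59379456, 1.53317632)
∂F/∂r at (-0.59379456, 1.53317632) = -1.84200192

-1.84200192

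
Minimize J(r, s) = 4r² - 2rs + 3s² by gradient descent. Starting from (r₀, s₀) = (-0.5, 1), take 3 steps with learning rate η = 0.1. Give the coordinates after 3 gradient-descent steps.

(0.044, 0.072)

∇J = (8r - 2s, -2r + 6s)
(r₁, s₁) = (-0.5, 1) − 0.1·(-6, 7) = (0.1, 0.3)
(r₂, s₂) = (0.1, 0.3) − 0.1·(0.2, 1.6) = (0.08, 0.14)
(r₃, s₃) = (0.08, 0.14) − 0.1·(0.36, 0.68) = (0.044, 0.072)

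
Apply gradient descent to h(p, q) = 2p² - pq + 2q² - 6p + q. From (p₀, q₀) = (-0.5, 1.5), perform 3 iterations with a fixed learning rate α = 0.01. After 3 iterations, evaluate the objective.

6.36640182117425

∇h = (4p - q - 6, -p + 4q + 1)
(p₁, q₁) = (-0.5, 1.5) − 0.01·(-9.5, 7.5) = (-0.405, 1.425)
(p₂, q₂) = (-0.405, 1.425) − 0.01·(-9.045, 7.105) = (-0.31455, 1.35395)
(p₃, q₃) = (-0.31455, 1.35395) − 0.01·(-8.61215, 6.73035) = (-0.2284285, 1.2866465)
h(-0.2284285, 1.2866465) = 6.36640182117425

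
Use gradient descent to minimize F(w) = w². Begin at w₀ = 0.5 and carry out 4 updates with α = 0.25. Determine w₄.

0.03125

F′(w) = 2w
w₁ = 0.5 − 0.25·1 = 0.25
w₂ = 0.25 − 0.25·0.5 = 0.125
w₃ = 0.125 − 0.25·0.25 = 0.0625
w₄ = 0.0625 − 0.25·0.125 = 0.03125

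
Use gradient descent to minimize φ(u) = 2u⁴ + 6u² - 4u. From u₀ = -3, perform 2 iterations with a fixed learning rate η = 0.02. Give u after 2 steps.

φ′(u) = 8u³ + 12u - 4
Step 1: φ′(-3) = -256; u₁ = -3 − 0.02·(-256) = 2.12
Step 2: φ′(2.12) = 97.665024; u₂ = 2.12 − 0.02·97.665024 = 0.16669952

0.16669952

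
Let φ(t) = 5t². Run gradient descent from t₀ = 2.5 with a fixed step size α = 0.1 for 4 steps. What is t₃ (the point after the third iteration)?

φ′(t) = 10t
t₁ = 2.5 − 0.1·25 = 0
t₂ = 0 − 0.1·0 = 0
t₃ = 0 − 0.1·0 = 0

0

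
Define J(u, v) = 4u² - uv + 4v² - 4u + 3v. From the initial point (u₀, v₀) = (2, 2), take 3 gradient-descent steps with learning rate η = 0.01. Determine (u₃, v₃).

∇J = (8u - v - 4, -u + 8v + 3)
(u₁, v₁) = (2, 2) − 0.01·(10, 17) = (1.9, 1.83)
(u₂, v₂) = (1.9, 1.83) − 0.01·(9.37, 15.74) = (1.8063, 1.6726)
(u₃, v₃) = (1.8063, 1.6726) − 0.01·(8.7778, 14.5745) = (1.718522, 1.526855)

(1.718522, 1.526855)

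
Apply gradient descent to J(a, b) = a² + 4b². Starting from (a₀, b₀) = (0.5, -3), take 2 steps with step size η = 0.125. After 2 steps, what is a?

∇J = (2a, 8b)
(a₁, b₁) = (0.5, -3) − 0.125·(1, -24) = (0.375, 0)
(a₂, b₂) = (0.375, 0) − 0.125·(0.75, 0) = (0.28125, 0)
a = 0.28125

0.28125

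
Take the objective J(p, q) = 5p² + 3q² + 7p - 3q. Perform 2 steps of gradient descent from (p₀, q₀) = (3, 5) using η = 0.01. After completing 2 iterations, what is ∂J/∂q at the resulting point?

23.8572

∇J = (10p + 7, 6q - 3)
(p₁, q₁) = (3, 5) − 0.01·(37, 27) = (2.63, 4.73)
(p₂, q₂) = (2.63, 4.73) − 0.01·(33.3, 25.38) = (2.297, 4.4762)
∂J/∂q at (2.297, 4.4762) = 23.8572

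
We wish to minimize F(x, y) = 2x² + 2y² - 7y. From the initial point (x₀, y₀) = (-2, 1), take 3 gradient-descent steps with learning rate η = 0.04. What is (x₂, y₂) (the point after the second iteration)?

(-1.4112, 1.2208)

∇F = (4x, 4y - 7)
Step 1: at (-2, 1), ∇F = (-8, -3) → (-2, 1) − 0.04·(-8, -3) = (-1.68, 1.12)
Step 2: at (-1.68, 1.12), ∇F = (-6.72, -2.52) → (-1.68, 1.12) − 0.04·(-6.72, -2.52) = (-1.4112, 1.2208)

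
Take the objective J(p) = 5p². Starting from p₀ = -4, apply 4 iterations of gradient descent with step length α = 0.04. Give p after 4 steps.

-0.5184

J′(p) = 10p
p₁ = -4 − 0.04·(-40) = -2.4
p₂ = -2.4 − 0.04·(-24) = -1.44
p₃ = -1.44 − 0.04·(-14.4) = -0.864
p₄ = -0.864 − 0.04·(-8.64) = -0.5184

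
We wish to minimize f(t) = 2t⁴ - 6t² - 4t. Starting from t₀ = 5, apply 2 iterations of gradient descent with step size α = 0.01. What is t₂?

1.78734848

f′(t) = 8t³ - 12t - 4
t₁ = 5 − 0.01·936 = -4.36
t₂ = -4.36 − 0.01·(-614.734848) = 1.78734848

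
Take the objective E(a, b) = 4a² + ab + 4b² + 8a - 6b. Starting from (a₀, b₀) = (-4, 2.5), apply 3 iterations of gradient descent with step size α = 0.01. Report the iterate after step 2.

∇E = (8a + b + 8, a + 8b - 6)
Step 1: at (-4, 2.5), ∇E = (-21.5, 10) → (-4, 2.5) − 0.01·(-21.5, 10) = (-3.785, 2.4)
Step 2: at (-3.785, 2.4), ∇E = (-19.88, 9.415) → (-3.785, 2.4) − 0.01·(-19.88, 9.415) = (-3.5862, 2.30585)

(-3.5862, 2.30585)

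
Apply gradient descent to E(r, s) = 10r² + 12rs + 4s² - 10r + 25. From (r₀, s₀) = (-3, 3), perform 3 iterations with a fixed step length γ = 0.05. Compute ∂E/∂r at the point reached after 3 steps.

-2.16

∇E = (20r + 12s - 10, 12r + 8s)
(r₁, s₁) = (-3, 3) − 0.05·(-34, -12) = (-1.3, 3.6)
(r₂, s₂) = (-1.3, 3.6) − 0.05·(7.2, 13.2) = (-1.66, 2.94)
(r₃, s₃) = (-1.66, 2.94) − 0.05·(-7.92, 3.6) = (-1.264, 2.76)
∂E/∂r at (-1.264, 2.76) = -2.16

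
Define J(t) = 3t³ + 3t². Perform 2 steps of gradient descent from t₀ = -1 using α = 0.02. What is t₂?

J′(t) = 9t² + 6t
t₁ = -1 − 0.02·3 = -1.06
t₂ = -1.06 − 0.02·3.7524 = -1.135048

-1.135048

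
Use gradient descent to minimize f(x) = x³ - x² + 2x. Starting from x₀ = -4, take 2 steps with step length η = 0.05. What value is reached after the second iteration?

-14.8315

f′(x) = 3x² - 2x + 2
x₁ = -4 − 0.05·58 = -6.9
x₂ = -6.9 − 0.05·158.63 = -14.8315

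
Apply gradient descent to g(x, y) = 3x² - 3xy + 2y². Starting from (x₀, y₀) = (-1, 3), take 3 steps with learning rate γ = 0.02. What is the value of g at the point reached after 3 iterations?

∇g = (6x - 3y, -3x + 4y)
Step 1: at (-1, 3), ∇g = (-15, 15) → (-1, 3) − 0.02·(-15, 15) = (-0.7, 2.7)
Step 2: at (-0.7, 2.7), ∇g = (-12.3, 12.9) → (-0.7, 2.7) − 0.02·(-12.3, 12.9) = (-0.454, 2.442)
Step 3: at (-0.454, 2.442), ∇g = (-10.05, 11.13) → (-0.454, 2.442) − 0.02·(-10.05, 11.13) = (-0.253, 2.2194)
g(-0.253, 2.2194) = 11.72802432

11.72802432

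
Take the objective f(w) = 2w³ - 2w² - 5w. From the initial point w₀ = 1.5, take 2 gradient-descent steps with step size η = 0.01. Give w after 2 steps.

f′(w) = 6w² - 4w - 5
w₁ = 1.5 − 0.01·2.5 = 1.475
w₂ = 1.475 − 0.01·2.15375 = 1.4534625

1.4534625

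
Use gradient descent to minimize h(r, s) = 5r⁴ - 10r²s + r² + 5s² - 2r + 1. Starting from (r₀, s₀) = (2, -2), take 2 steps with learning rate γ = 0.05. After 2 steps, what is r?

1011.211

∇h = (20r³ - 20rs + 2r - 2, -10r² + 10s)
(r₁, s₁) = (2, -2) − 0.05·(242, -60) = (-10.1, 1)
(r₂, s₂) = (-10.1, 1) − 0.05·(-20426.22, -1010.1) = (1011.211, 51.505)
r = 1011.211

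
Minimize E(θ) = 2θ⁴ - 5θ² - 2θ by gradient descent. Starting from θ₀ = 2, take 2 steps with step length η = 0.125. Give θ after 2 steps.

E′(θ) = 8θ³ - 10θ - 2
Step 1: E′(2) = 42; θ₁ = 2 − 0.125·42 = -3.25
Step 2: E′(-3.25) = -244.125; θ₂ = -3.25 − 0.125·(-244.125) = 27.265625

27.265625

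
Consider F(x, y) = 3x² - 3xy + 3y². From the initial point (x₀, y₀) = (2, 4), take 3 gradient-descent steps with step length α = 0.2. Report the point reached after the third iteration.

(0.704, -0.32)

∇F = (6x - 3y, -3x + 6y)
(x₁, y₁) = (2, 4) − 0.2·(0, 18) = (2, 0.4)
(x₂, y₂) = (2, 0.4) − 0.2·(10.8, -3.6) = (-0.16, 1.12)
(x₃, y₃) = (-0.16, 1.12) − 0.2·(-4.32, 7.2) = (0.704, -0.32)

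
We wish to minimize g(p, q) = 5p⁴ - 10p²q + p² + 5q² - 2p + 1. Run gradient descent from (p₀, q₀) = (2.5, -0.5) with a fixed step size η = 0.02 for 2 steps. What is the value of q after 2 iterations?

4.39522

∇g = (20p³ - 20pq + 2p - 2, -10p² + 10q)
Step 1: at (2.5, -0.5), ∇g = (340.5, -67.5) → (2.5, -0.5) − 0.02·(340.5, -67.5) = (-4.31, 0.85)
Step 2: at (-4.31, 0.85), ∇g = (-1538.60982, -177.261) → (-4.31, 0.85) − 0.02·(-1538.60982, -177.261) = (26.4621964, 4.39522)
q = 4.39522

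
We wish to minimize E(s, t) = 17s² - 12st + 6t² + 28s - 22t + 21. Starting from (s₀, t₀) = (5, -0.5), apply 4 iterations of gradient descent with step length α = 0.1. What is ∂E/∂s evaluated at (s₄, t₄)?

14944.3584

∇E = (34s - 12t + 28, -12s + 12t - 22)
Step 1: at (5, -0.5), ∇E = (204, -88) → (5, -0.5) − 0.1·(204, -88) = (-15.4, 8.3)
Step 2: at (-15.4, 8.3), ∇E = (-595.2, 262.4) → (-15.4, 8.3) − 0.1·(-595.2, 262.4) = (44.12, -17.94)
Step 3: at (44.12, -17.94), ∇E = (1743.36, -766.72) → (44.12, -17.94) − 0.1·(1743.36, -766.72) = (-130.216, 58.732)
Step 4: at (-130.216, 58.732), ∇E = (-5104.128, 2245.376) → (-130.216, 58.732) − 0.1·(-5104.128, 2245.376) = (380.1968, -165.8056)
∂E/∂s at (380.1968, -165.8056) = 14944.3584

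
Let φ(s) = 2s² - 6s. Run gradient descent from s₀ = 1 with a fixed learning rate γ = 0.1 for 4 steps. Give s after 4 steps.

φ′(s) = 4s - 6
Step 1: φ′(1) = -2; s₁ = 1 − 0.1·(-2) = 1.2
Step 2: φ′(1.2) = -1.2; s₂ = 1.2 − 0.1·(-1.2) = 1.32
Step 3: φ′(1.32) = -0.72; s₃ = 1.32 − 0.1·(-0.72) = 1.392
Step 4: φ′(1.392) = -0.432; s₄ = 1.392 − 0.1·(-0.432) = 1.4352

1.4352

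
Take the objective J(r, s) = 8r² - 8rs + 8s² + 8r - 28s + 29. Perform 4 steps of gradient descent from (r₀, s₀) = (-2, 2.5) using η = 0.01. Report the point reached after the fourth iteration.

∇J = (16r - 8s + 8, -8r + 16s - 28)
(r₁, s₁) = (-2, 2.5) − 0.01·(-44, 28) = (-1.56, 2.22)
(r₂, s₂) = (-1.56, 2.22) − 0.01·(-34.72, 20) = (-1.2128, 2.02)
(r₃, s₃) = (-1.2128, 2.02) − 0.01·(-27.5648, 14.0224) = (-0.937152, 1.879776)
(r₄, s₄) = (-0.937152, 1.879776) − 0.01·(-22.03264, 9.573632) = (-0.7168256, 1.78403968)

(-0.7168256, 1.78403968)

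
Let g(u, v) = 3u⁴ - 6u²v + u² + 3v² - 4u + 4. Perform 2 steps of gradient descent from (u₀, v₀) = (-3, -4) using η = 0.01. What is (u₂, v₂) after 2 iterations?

(0.41983776, -2.836696)

∇g = (12u³ - 12uv + 2u - 4, -6u² + 6v)
Step 1: at (-3, -4), ∇g = (-478, -78) → (-3, -4) − 0.01·(-478, -78) = (1.78, -3.22)
Step 2: at (1.78, -3.22), ∇g = (136.016224, -38.3304) → (1.78, -3.22) − 0.01·(136.016224, -38.3304) = (0.41983776, -2.836696)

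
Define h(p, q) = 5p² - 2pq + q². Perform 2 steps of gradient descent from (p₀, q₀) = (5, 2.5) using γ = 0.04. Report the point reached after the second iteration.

∇h = (10p - 2q, -2p + 2q)
Step 1: at (5, 2.5), ∇h = (45, -5) → (5, 2.5) − 0.04·(45, -5) = (3.2, 2.7)
Step 2: at (3.2, 2.7), ∇h = (26.6, -1) → (3.2, 2.7) − 0.04·(26.6, -1) = (2.136, 2.74)

(2.136, 2.74)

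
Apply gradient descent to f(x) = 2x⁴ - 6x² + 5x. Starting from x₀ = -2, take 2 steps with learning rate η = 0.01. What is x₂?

-1.53863

f′(x) = 8x³ - 12x + 5
Step 1: f′(-2) = -35; x₁ = -2 − 0.01·(-35) = -1.65
Step 2: f′(-1.65) = -11.137; x₂ = -1.65 − 0.01·(-11.137) = -1.53863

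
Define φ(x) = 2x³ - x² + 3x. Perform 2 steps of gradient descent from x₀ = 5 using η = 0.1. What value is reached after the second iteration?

-63.354

φ′(x) = 6x² - 2x + 3
Step 1: φ′(5) = 143; x₁ = 5 − 0.1·143 = -9.3
Step 2: φ′(-9.3) = 540.54; x₂ = -9.3 − 0.1·540.54 = -63.354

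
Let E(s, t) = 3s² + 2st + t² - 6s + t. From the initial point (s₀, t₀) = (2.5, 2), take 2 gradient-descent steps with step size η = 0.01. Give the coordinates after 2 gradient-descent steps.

(2.2498, 1.8046)

∇E = (6s + 2t - 6, 2s + 2t + 1)
(s₁, t₁) = (2.5, 2) − 0.01·(13, 10) = (2.37, 1.9)
(s₂, t₂) = (2.37, 1.9) − 0.01·(12.02, 9.54) = (2.2498, 1.8046)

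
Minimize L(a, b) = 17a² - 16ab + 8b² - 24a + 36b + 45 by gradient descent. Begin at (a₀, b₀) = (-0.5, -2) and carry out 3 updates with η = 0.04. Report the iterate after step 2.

∇L = (34a - 16b - 24, -16a + 16b + 36)
Step 1: at (-0.5, -2), ∇L = (-9, 12) → (-0.5, -2) − 0.04·(-9, 12) = (-0.14, -2.48)
Step 2: at (-0.14, -2.48), ∇L = (10.92, -1.44) → (-0.14, -2.48) − 0.04·(10.92, -1.44) = (-0.5768, -2.4224)

(-0.5768, -2.4224)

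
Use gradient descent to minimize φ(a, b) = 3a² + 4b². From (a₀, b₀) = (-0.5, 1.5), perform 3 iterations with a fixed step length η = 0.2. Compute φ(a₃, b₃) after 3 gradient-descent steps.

0.419952

∇φ = (6a, 8b)
Step 1: at (-0.5, 1.5), ∇φ = (-3, 12) → (-0.5, 1.5) − 0.2·(-3, 12) = (0.1, -0.9)
Step 2: at (0.1, -0.9), ∇φ = (0.6, -7.2) → (0.1, -0.9) − 0.2·(0.6, -7.2) = (-0.02, 0.54)
Step 3: at (-0.02, 0.54), ∇φ = (-0.12, 4.32) → (-0.02, 0.54) − 0.2·(-0.12, 4.32) = (0.004, -0.324)
φ(0.004, -0.324) = 0.419952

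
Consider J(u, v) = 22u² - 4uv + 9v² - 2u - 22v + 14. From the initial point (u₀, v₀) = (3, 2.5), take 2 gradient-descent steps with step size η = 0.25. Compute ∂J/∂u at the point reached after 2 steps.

∇J = (44u - 4v - 2, -4u + 18v - 22)
Step 1: at (3, 2.5), ∇J = (120, 11) → (3, 2.5) − 0.25·(120, 11) = (-27, -0.25)
Step 2: at (-27, -0.25), ∇J = (-1189, 81.5) → (-27, -0.25) − 0.25·(-1189, 81.5) = (270.25, -20.625)
∂J/∂u at (270.25, -20.625) = 11971.5

11971.5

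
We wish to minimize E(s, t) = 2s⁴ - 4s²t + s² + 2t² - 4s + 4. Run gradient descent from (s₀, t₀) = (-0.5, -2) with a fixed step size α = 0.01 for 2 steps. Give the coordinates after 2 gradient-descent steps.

∇E = (8s³ - 8st + 2s - 4, -4s² + 4t)
Step 1: at (-0.5, -2), ∇E = (-14, -9) → (-0.5, -2) − 0.01·(-14, -9) = (-0.36, -1.91)
Step 2: at (-0.36, -1.91), ∇E = (-10.594048, -8.1584) → (-0.36, -1.91) − 0.01·(-10.594048, -8.1584) = (-0.25405952, -1.828416)

(-0.25405952, -1.828416)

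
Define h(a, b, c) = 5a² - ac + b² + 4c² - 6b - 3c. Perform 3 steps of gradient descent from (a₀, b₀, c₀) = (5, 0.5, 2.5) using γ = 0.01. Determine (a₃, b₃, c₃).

(3.7093185, 0.64702, 2.154625)

∇h = (10a - c, 2b - 6, -a + 8c - 3)
Step 1: at (5, 0.5, 2.5), ∇h = (47.5, -5, 12) → (5, 0.5, 2.5) − 0.01·(47.5, -5, 12) = (4.525, 0.55, 2.38)
Step 2: at (4.525, 0.55, 2.38), ∇h = (42.87, -4.9, 11.515) → (4.525, 0.55, 2.38) − 0.01·(42.87, -4.9, 11.515) = (4.0963, 0.599, 2.26485)
Step 3: at (4.0963, 0.599, 2.26485), ∇h = (38.69815, -4.802, 11.0225) → (4.0963, 0.599, 2.26485) − 0.01·(38.69815, -4.802, 11.0225) = (3.7093185, 0.64702, 2.154625)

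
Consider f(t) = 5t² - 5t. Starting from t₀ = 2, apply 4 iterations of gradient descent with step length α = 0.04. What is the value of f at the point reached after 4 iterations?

-1.0610432

f′(t) = 10t - 5
t₁ = 2 − 0.04·15 = 1.4
t₂ = 1.4 − 0.04·9 = 1.04
t₃ = 1.04 − 0.04·5.4 = 0.824
t₄ = 0.824 − 0.04·3.24 = 0.6944
f(0.6944) = -1.0610432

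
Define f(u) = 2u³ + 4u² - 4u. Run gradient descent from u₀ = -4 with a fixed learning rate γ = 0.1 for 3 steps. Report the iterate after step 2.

f′(u) = 6u² + 8u - 4
u₁ = -4 − 0.1·60 = -10
u₂ = -10 − 0.1·516 = -61.6

-61.6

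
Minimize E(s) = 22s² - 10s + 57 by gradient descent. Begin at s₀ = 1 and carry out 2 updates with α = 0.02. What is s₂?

E′(s) = 44s - 10
s₁ = 1 − 0.02·34 = 0.32
s₂ = 0.32 − 0.02·4.08 = 0.2384

0.2384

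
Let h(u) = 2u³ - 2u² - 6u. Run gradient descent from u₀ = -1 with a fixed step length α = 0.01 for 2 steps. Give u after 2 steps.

-1.086496

h′(u) = 6u² - 4u - 6
u₁ = -1 − 0.01·4 = -1.04
u₂ = -1.04 − 0.01·4.6496 = -1.086496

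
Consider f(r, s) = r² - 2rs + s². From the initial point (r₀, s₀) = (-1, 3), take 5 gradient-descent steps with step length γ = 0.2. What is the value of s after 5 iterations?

1.00064

∇f = (2r - 2s, -2r + 2s)
(r₁, s₁) = (-1, 3) − 0.2·(-8, 8) = (0.6, 1.4)
(r₂, s₂) = (0.6, 1.4) − 0.2·(-1.6, 1.6) = (0.92, 1.08)
(r₃, s₃) = (0.92, 1.08) − 0.2·(-0.32, 0.32) = (0.984, 1.016)
(r₄, s₄) = (0.984, 1.016) − 0.2·(-0.064, 0.064) = (0.9968, 1.0032)
(r₅, s₅) = (0.9968, 1.0032) − 0.2·(-0.0128, 0.0128) = (0.99936, 1.00064)
s = 1.00064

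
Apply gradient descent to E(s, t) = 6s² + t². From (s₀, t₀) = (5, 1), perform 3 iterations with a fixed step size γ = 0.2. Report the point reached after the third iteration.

∇E = (12s, 2t)
Step 1: at (5, 1), ∇E = (60, 2) → (5, 1) − 0.2·(60, 2) = (-7, 0.6)
Step 2: at (-7, 0.6), ∇E = (-84, 1.2) → (-7, 0.6) − 0.2·(-84, 1.2) = (9.8, 0.36)
Step 3: at (9.8, 0.36), ∇E = (117.6, 0.72) → (9.8, 0.36) − 0.2·(117.6, 0.72) = (-13.72, 0.216)

(-13.72, 0.216)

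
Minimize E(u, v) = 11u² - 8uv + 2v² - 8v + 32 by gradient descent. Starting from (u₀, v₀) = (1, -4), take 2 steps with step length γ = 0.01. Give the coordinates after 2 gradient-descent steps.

∇E = (22u - 8v, -8u + 4v - 8)
(u₁, v₁) = (1, -4) − 0.01·(54, -32) = (0.46, -3.68)
(u₂, v₂) = (0.46, -3.68) − 0.01·(39.56, -26.4) = (0.0644, -3.416)

(0.0644, -3.416)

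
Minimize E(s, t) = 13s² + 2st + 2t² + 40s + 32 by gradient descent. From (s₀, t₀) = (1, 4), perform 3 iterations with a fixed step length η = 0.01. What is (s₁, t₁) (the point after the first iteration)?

∇E = (26s + 2t + 40, 2s + 4t)
(s₁, t₁) = (1, 4) − 0.01·(74, 18) = (0.26, 3.82)

(0.26, 3.82)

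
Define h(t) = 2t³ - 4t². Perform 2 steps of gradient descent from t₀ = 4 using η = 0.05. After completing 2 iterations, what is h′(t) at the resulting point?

-2.256896

h′(t) = 6t² - 8t
t₁ = 4 − 0.05·64 = 0.8
t₂ = 0.8 − 0.05·(-2.56) = 0.928
h′(t) at (0.928) = -2.256896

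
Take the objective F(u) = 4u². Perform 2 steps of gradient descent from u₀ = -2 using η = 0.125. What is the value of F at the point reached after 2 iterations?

0

F′(u) = 8u
Step 1: F′(-2) = -16; u₁ = -2 − 0.125·(-16) = 0
Step 2: F′(0) = 0; u₂ = 0 − 0.125·0 = 0
F(0) = 0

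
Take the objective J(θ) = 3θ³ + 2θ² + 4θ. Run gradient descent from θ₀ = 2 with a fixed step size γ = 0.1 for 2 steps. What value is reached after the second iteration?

J′(θ) = 9θ² + 4θ + 4
Step 1: J′(2) = 48; θ₁ = 2 − 0.1·48 = -2.8
Step 2: J′(-2.8) = 63.36; θ₂ = -2.8 − 0.1·63.36 = -9.136

-9.136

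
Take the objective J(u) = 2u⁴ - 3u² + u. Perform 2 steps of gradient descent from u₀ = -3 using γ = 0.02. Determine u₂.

0.89990656

J′(u) = 8u³ - 6u + 1
u₁ = -3 − 0.02·(-197) = 0.94
u₂ = 0.94 − 0.02·2.004672 = 0.89990656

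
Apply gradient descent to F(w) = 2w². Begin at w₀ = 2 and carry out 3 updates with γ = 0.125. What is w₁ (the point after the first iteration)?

1

F′(w) = 4w
Step 1: F′(2) = 8; w₁ = 2 − 0.125·8 = 1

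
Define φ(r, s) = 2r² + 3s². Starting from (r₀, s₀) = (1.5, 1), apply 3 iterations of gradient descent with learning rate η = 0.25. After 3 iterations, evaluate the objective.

0.046875

∇φ = (4r, 6s)
Step 1: at (1.5, 1), ∇φ = (6, 6) → (1.5, 1) − 0.25·(6, 6) = (0, -0.5)
Step 2: at (0, -0.5), ∇φ = (0, -3) → (0, -0.5) − 0.25·(0, -3) = (0, 0.25)
Step 3: at (0, 0.25), ∇φ = (0, 1.5) → (0, 0.25) − 0.25·(0, 1.5) = (0, -0.125)
φ(0, -0.125) = 0.046875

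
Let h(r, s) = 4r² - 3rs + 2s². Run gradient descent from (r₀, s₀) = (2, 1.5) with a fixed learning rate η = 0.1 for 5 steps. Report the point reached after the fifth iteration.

(0.272125, 0.50847)

∇h = (8r - 3s, -3r + 4s)
(r₁, s₁) = (2, 1.5) − 0.1·(11.5, 0) = (0.85, 1.5)
(r₂, s₂) = (0.85, 1.5) − 0.1·(2.3, 3.45) = (0.62, 1.155)
(r₃, s₃) = (0.62, 1.155) − 0.1·(1.495, 2.76) = (0.4705, 0.879)
(r₄, s₄) = (0.4705, 0.879) − 0.1·(1.127, 2.1045) = (0.3578, 0.66855)
(r₅, s₅) = (0.3578, 0.66855) − 0.1·(0.85675, 1.6008) = (0.272125, 0.50847)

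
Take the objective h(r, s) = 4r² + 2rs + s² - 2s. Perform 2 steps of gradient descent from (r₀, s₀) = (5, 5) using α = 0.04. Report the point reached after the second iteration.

∇h = (8r + 2s, 2r + 2s - 2)
Step 1: at (5, 5), ∇h = (50, 18) → (5, 5) − 0.04·(50, 18) = (3, 4.28)
Step 2: at (3, 4.28), ∇h = (32.56, 12.56) → (3, 4.28) − 0.04·(32.56, 12.56) = (1.6976, 3.7776)

(1.6976, 3.7776)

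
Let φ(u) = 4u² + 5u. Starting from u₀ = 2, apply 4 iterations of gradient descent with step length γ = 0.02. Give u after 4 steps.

0.68191232

φ′(u) = 8u + 5
Step 1: φ′(2) = 21; u₁ = 2 − 0.02·21 = 1.58
Step 2: φ′(1.58) = 17.64; u₂ = 1.58 − 0.02·17.64 = 1.2272
Step 3: φ′(1.2272) = 14.8176; u₃ = 1.2272 − 0.02·14.8176 = 0.930848
Step 4: φ′(0.930848) = 12.446784; u₄ = 0.930848 − 0.02·12.446784 = 0.68191232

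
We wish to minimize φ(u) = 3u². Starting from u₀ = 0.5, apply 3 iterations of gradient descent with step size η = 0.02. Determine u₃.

0.340736

φ′(u) = 6u
Step 1: φ′(0.5) = 3; u₁ = 0.5 − 0.02·3 = 0.44
Step 2: φ′(0.44) = 2.64; u₂ = 0.44 − 0.02·2.64 = 0.3872
Step 3: φ′(0.3872) = 2.3232; u₃ = 0.3872 − 0.02·2.3232 = 0.340736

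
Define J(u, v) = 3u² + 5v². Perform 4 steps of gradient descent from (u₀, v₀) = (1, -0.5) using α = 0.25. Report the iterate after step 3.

(-0.125, 1.6875)

∇J = (6u, 10v)
Step 1: at (1, -0.5), ∇J = (6, -5) → (1, -0.5) − 0.25·(6, -5) = (-0.5, 0.75)
Step 2: at (-0.5, 0.75), ∇J = (-3, 7.5) → (-0.5, 0.75) − 0.25·(-3, 7.5) = (0.25, -1.125)
Step 3: at (0.25, -1.125), ∇J = (1.5, -11.25) → (0.25, -1.125) − 0.25·(1.5, -11.25) = (-0.125, 1.6875)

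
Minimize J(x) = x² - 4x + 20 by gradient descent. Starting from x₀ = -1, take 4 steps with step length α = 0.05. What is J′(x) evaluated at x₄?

J′(x) = 2x - 4
Step 1: J′(-1) = -6; x₁ = -1 − 0.05·(-6) = -0.7
Step 2: J′(-0.7) = -5.4; x₂ = -0.7 − 0.05·(-5.4) = -0.43
Step 3: J′(-0.43) = -4.86; x₃ = -0.43 − 0.05·(-4.86) = -0.187
Step 4: J′(-0.187) = -4.374; x₄ = -0.187 − 0.05·(-4.374) = 0.0317
J′(x) at (0.0317) = -3.9366

-3.9366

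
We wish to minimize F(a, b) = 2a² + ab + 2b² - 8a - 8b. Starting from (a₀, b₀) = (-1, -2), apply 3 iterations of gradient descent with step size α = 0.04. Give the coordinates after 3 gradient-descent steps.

∇F = (4a + b - 8, a + 4b - 8)
Step 1: at (-1, -2), ∇F = (-14, -17) → (-1, -2) − 0.04·(-14, -17) = (-0.44, -1.32)
Step 2: at (-0.44, -1.32), ∇F = (-11.08, -13.72) → (-0.44, -1.32) − 0.04·(-11.08, -13.72) = (0.0032, -0.7712)
Step 3: at (0.0032, -0.7712), ∇F = (-8.7584, -11.0816) → (0.0032, -0.7712) − 0.04·(-8.7584, -11.0816) = (0.353536, -0.327936)

(0.353536, -0.327936)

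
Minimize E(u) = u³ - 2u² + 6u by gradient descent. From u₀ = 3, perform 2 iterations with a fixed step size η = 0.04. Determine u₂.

1.705728

E′(u) = 3u² - 4u + 6
Step 1: E′(3) = 21; u₁ = 3 − 0.04·21 = 2.16
Step 2: E′(2.16) = 11.3568; u₂ = 2.16 − 0.04·11.3568 = 1.705728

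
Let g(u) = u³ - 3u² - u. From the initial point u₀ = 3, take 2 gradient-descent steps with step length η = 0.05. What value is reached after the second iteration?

g′(u) = 3u² - 6u - 1
Step 1: g′(3) = 8; u₁ = 3 − 0.05·8 = 2.6
Step 2: g′(2.6) = 3.68; u₂ = 2.6 − 0.05·3.68 = 2.416

2.416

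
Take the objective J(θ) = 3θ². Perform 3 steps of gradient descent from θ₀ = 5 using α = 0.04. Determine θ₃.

2.19488

J′(θ) = 6θ
Step 1: J′(5) = 30; θ₁ = 5 − 0.04·30 = 3.8
Step 2: J′(3.8) = 22.8; θ₂ = 3.8 − 0.04·22.8 = 2.888
Step 3: J′(2.888) = 17.328; θ₃ = 2.888 − 0.04·17.328 = 2.19488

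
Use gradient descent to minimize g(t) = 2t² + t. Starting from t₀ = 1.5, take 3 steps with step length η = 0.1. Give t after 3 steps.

0.128

g′(t) = 4t + 1
Step 1: g′(1.5) = 7; t₁ = 1.5 − 0.1·7 = 0.8
Step 2: g′(0.8) = 4.2; t₂ = 0.8 − 0.1·4.2 = 0.38
Step 3: g′(0.38) = 2.52; t₃ = 0.38 − 0.1·2.52 = 0.128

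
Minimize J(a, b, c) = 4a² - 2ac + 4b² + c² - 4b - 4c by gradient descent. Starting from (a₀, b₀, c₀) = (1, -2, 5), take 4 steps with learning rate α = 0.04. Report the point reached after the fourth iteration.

∇J = (8a - 2c, 8b - 4, -2a + 2c - 4)
Step 1: at (1, -2, 5), ∇J = (-2, -20, 4) → (1, -2, 5) − 0.04·(-2, -20, 4) = (1.08, -1.2, 4.84)
Step 2: at (1.08, -1.2, 4.84), ∇J = (-1.04, -13.6, 3.52) → (1.08, -1.2, 4.84) − 0.04·(-1.04, -13.6, 3.52) = (1.1216, -0.656, 4.6992)
Step 3: at (1.1216, -0.656, 4.6992), ∇J = (-0.4256, -9.248, 3.1552) → (1.1216, -0.656, 4.6992) − 0.04·(-0.4256, -9.248, 3.1552) = (1.138624, -0.28608, 4.572992)
Step 4: at (1.138624, -0.28608, 4.572992), ∇J = (-0.036992, -6.28864, 2.868736) → (1.138624, -0.28608, 4.572992) − 0.04·(-0.036992, -6.28864, 2.868736) = (1.14010368, -0.0345344, 4.45824256)

(1.14010368, -0.0345344, 4.45824256)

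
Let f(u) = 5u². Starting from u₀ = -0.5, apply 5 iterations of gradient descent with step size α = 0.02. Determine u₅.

f′(u) = 10u
u₁ = -0.5 − 0.02·(-5) = -0.4
u₂ = -0.4 − 0.02·(-4) = -0.32
u₃ = -0.32 − 0.02·(-3.2) = -0.256
u₄ = -0.256 − 0.02·(-2.56) = -0.2048
u₅ = -0.2048 − 0.02·(-2.048) = -0.16384

-0.16384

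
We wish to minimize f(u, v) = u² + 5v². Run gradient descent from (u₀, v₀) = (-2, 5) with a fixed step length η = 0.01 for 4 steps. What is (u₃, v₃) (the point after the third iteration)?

(-1.882384, 3.645)

∇f = (2u, 10v)
Step 1: at (-2, 5), ∇f = (-4, 50) → (-2, 5) − 0.01·(-4, 50) = (-1.96, 4.5)
Step 2: at (-1.96, 4.5), ∇f = (-3.92, 45) → (-1.96, 4.5) − 0.01·(-3.92, 45) = (-1.9208, 4.05)
Step 3: at (-1.9208, 4.05), ∇f = (-3.8416, 40.5) → (-1.9208, 4.05) − 0.01·(-3.8416, 40.5) = (-1.882384, 3.645)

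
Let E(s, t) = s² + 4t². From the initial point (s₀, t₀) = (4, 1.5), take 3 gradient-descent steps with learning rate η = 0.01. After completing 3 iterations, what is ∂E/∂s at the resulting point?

7.529536

∇E = (2s, 8t)
(s₁, t₁) = (4, 1.5) − 0.01·(8, 12) = (3.92, 1.38)
(s₂, t₂) = (3.92, 1.38) − 0.01·(7.84, 11.04) = (3.8416, 1.2696)
(s₃, t₃) = (3.8416, 1.2696) − 0.01·(7.6832, 10.1568) = (3.764768, 1.168032)
∂E/∂s at (3.764768, 1.168032) = 7.529536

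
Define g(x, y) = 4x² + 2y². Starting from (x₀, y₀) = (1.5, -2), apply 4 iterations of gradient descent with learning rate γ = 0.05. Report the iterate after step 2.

∇g = (8x, 4y)
(x₁, y₁) = (1.5, -2) − 0.05·(12, -8) = (0.9, -1.6)
(x₂, y₂) = (0.9, -1.6) − 0.05·(7.2, -6.4) = (0.54, -1.28)

(0.54, -1.28)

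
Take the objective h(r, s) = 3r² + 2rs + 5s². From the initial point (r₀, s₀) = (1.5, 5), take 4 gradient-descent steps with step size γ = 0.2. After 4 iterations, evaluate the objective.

497.84445632

∇h = (6r + 2s, 2r + 10s)
(r₁, s₁) = (1.5, 5) − 0.2·(19, 53) = (-2.3, -5.6)
(r₂, s₂) = (-2.3, -5.6) − 0.2·(-25, -60.6) = (2.7, 6.52)
(r₃, s₃) = (2.7, 6.52) − 0.2·(29.24, 70.6) = (-3.148, -7.6)
(r₄, s₄) = (-3.148, -7.6) − 0.2·(-34.088, -82.296) = (3.6696, 8.8592)
h(3.6696, 8.8592) = 497.84445632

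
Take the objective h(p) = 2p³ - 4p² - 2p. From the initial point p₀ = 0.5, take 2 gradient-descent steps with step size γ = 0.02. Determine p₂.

0.682628

h′(p) = 6p² - 8p - 2
p₁ = 0.5 − 0.02·(-4.5) = 0.59
p₂ = 0.59 − 0.02·(-4.6314) = 0.682628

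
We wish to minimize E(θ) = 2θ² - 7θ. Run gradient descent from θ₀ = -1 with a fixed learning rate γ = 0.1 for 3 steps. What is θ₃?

1.156

E′(θ) = 4θ - 7
Step 1: E′(-1) = -11; θ₁ = -1 − 0.1·(-11) = 0.1
Step 2: E′(0.1) = -6.6; θ₂ = 0.1 − 0.1·(-6.6) = 0.76
Step 3: E′(0.76) = -3.96; θ₃ = 0.76 − 0.1·(-3.96) = 1.156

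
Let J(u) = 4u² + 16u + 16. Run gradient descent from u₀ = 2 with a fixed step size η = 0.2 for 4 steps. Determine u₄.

-1.4816

J′(u) = 8u + 16
u₁ = 2 − 0.2·32 = -4.4
u₂ = -4.4 − 0.2·(-19.2) = -0.56
u₃ = -0.56 − 0.2·11.52 = -2.864
u₄ = -2.864 − 0.2·(-6.912) = -1.4816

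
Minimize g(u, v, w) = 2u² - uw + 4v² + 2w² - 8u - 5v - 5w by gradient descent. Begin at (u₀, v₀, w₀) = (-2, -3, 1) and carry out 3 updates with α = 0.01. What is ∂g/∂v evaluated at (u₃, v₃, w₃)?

-22.581952

∇g = (4u - w - 8, 8v - 5, -u + 4w - 5)
(u₁, v₁, w₁) = (-2, -3, 1) − 0.01·(-17, -29, 1) = (-1.83, -2.71, 0.99)
(u₂, v₂, w₂) = (-1.83, -2.71, 0.99) − 0.01·(-16.31, -26.68, 0.79) = (-1.6669, -2.4432, 0.9821)
(u₃, v₃, w₃) = (-1.6669, -2.4432, 0.9821) − 0.01·(-15.6497, -24.5456, 0.5953) = (-1.510403, -2.197744, 0.976147)
∂g/∂v at (-1.510403, -2.197744, 0.976147) = -22.581952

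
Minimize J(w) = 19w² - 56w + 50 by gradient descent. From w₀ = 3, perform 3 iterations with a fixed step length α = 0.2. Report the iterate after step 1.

J′(w) = 38w - 56
Step 1: J′(3) = 58; w₁ = 3 − 0.2·58 = -8.6

-8.6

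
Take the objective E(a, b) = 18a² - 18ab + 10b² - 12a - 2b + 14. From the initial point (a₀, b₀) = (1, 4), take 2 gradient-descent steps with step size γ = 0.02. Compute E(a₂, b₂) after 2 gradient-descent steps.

26.08565248

∇E = (36a - 18b - 12, -18a + 20b - 2)
(a₁, b₁) = (1, 4) − 0.02·(-48, 60) = (1.96, 2.8)
(a₂, b₂) = (1.96, 2.8) − 0.02·(8.16, 18.72) = (1.7968, 2.4256)
E(1.7968, 2.4256) = 26.08565248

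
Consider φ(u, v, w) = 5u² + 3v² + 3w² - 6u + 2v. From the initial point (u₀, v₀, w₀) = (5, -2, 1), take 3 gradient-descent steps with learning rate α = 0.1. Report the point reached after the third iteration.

(0.6, -0.44, 0.064)

∇φ = (10u - 6, 6v + 2, 6w)
(u₁, v₁, w₁) = (5, -2, 1) − 0.1·(44, -10, 6) = (0.6, -1, 0.4)
(u₂, v₂, w₂) = (0.6, -1, 0.4) − 0.1·(0, -4, 2.4) = (0.6, -0.6, 0.16)
(u₃, v₃, w₃) = (0.6, -0.6, 0.16) − 0.1·(0, -1.6, 0.96) = (0.6, -0.44, 0.064)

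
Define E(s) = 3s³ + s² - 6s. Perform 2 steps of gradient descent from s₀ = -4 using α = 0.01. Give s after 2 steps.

-7.6621

E′(s) = 9s² + 2s - 6
Step 1: E′(-4) = 130; s₁ = -4 − 0.01·130 = -5.3
Step 2: E′(-5.3) = 236.21; s₂ = -5.3 − 0.01·236.21 = -7.6621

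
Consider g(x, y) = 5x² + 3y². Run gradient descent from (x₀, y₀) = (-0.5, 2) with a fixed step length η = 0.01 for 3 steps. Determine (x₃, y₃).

∇g = (10x, 6y)
Step 1: at (-0.5, 2), ∇g = (-5, 12) → (-0.5, 2) − 0.01·(-5, 12) = (-0.45, 1.88)
Step 2: at (-0.45, 1.88), ∇g = (-4.5, 11.28) → (-0.45, 1.88) − 0.01·(-4.5, 11.28) = (-0.405, 1.7672)
Step 3: at (-0.405, 1.7672), ∇g = (-4.05, 10.6032) → (-0.405, 1.7672) − 0.01·(-4.05, 10.6032) = (-0.3645, 1.661168)

(-0.3645, 1.661168)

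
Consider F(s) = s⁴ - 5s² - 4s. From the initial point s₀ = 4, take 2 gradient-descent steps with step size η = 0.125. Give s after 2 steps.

F′(s) = 4s³ - 10s - 4
s₁ = 4 − 0.125·212 = -22.5
s₂ = -22.5 − 0.125·(-45341.5) = 5645.1875

5645.1875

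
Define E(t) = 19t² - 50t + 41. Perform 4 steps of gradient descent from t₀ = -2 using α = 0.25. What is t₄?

-17307.3125

E′(t) = 38t - 50
Step 1: E′(-2) = -126; t₁ = -2 − 0.25·(-126) = 29.5
Step 2: E′(29.5) = 1071; t₂ = 29.5 − 0.25·1071 = -238.25
Step 3: E′(-238.25) = -9103.5; t₃ = -238.25 − 0.25·(-9103.5) = 2037.625
Step 4: E′(2037.625) = 77379.75; t₄ = 2037.625 − 0.25·77379.75 = -17307.3125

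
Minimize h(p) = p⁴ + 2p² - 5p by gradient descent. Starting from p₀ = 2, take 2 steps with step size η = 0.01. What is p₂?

h′(p) = 4p³ + 4p - 5
p₁ = 2 − 0.01·35 = 1.65
p₂ = 1.65 − 0.01·19.5685 = 1.454315

1.454315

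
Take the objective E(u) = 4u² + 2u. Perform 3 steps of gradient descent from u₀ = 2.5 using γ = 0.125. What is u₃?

E′(u) = 8u + 2
Step 1: E′(2.5) = 22; u₁ = 2.5 − 0.125·22 = -0.25
Step 2: E′(-0.25) = 0; u₂ = -0.25 − 0.125·0 = -0.25
Step 3: E′(-0.25) = 0; u₃ = -0.25 − 0.125·0 = -0.25

-0.25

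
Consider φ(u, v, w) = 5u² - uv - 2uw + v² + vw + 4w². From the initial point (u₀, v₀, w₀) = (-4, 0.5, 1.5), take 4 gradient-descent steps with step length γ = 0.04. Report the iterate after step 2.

∇φ = (10u - v - 2w, -u + 2v + w, -2u + v + 8w)
(u₁, v₁, w₁) = (-4, 0.5, 1.5) − 0.04·(-43.5, 6.5, 20.5) = (-2.26, 0.24, 0.68)
(u₂, v₂, w₂) = (-2.26, 0.24, 0.68) − 0.04·(-24.2, 3.42, 10.2) = (-1.292, 0.1032, 0.272)

(-1.292, 0.1032, 0.272)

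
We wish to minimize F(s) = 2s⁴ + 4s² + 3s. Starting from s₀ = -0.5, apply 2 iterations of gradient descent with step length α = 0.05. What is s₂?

F′(s) = 8s³ + 8s + 3
s₁ = -0.5 − 0.05·(-2) = -0.4
s₂ = -0.4 − 0.05·(-0.712) = -0.3644

-0.3644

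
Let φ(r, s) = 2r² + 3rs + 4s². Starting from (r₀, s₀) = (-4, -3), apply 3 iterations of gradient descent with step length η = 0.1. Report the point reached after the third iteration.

(-0.819, 0.438)

∇φ = (4r + 3s, 3r + 8s)
(r₁, s₁) = (-4, -3) − 0.1·(-25, -36) = (-1.5, 0.6)
(r₂, s₂) = (-1.5, 0.6) − 0.1·(-4.2, 0.3) = (-1.08, 0.57)
(r₃, s₃) = (-1.08, 0.57) − 0.1·(-2.61, 1.32) = (-0.819, 0.438)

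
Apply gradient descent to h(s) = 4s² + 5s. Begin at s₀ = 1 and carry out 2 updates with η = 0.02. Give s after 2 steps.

0.5216

h′(s) = 8s + 5
s₁ = 1 − 0.02·13 = 0.74
s₂ = 0.74 − 0.02·10.92 = 0.5216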